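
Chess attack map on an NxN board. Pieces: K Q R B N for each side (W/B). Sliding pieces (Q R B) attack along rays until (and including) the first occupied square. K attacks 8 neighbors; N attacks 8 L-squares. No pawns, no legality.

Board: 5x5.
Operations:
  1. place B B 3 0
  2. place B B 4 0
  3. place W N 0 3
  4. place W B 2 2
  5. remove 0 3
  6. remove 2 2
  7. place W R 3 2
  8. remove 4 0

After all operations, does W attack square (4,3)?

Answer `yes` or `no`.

Op 1: place BB@(3,0)
Op 2: place BB@(4,0)
Op 3: place WN@(0,3)
Op 4: place WB@(2,2)
Op 5: remove (0,3)
Op 6: remove (2,2)
Op 7: place WR@(3,2)
Op 8: remove (4,0)
Per-piece attacks for W:
  WR@(3,2): attacks (3,3) (3,4) (3,1) (3,0) (4,2) (2,2) (1,2) (0,2) [ray(0,-1) blocked at (3,0)]
W attacks (4,3): no

Answer: no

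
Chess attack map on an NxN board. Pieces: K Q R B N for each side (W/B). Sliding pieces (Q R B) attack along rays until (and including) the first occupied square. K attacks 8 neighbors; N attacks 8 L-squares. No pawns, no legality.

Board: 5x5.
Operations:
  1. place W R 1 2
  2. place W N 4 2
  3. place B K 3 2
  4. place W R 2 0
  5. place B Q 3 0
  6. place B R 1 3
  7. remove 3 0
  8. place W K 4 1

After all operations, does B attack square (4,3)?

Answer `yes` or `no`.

Answer: yes

Derivation:
Op 1: place WR@(1,2)
Op 2: place WN@(4,2)
Op 3: place BK@(3,2)
Op 4: place WR@(2,0)
Op 5: place BQ@(3,0)
Op 6: place BR@(1,3)
Op 7: remove (3,0)
Op 8: place WK@(4,1)
Per-piece attacks for B:
  BR@(1,3): attacks (1,4) (1,2) (2,3) (3,3) (4,3) (0,3) [ray(0,-1) blocked at (1,2)]
  BK@(3,2): attacks (3,3) (3,1) (4,2) (2,2) (4,3) (4,1) (2,3) (2,1)
B attacks (4,3): yes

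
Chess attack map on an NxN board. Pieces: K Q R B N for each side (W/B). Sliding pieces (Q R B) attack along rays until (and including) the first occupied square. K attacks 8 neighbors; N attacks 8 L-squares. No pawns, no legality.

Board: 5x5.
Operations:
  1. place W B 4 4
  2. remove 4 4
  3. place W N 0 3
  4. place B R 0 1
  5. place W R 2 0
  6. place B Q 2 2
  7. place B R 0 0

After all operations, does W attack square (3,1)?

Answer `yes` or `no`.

Op 1: place WB@(4,4)
Op 2: remove (4,4)
Op 3: place WN@(0,3)
Op 4: place BR@(0,1)
Op 5: place WR@(2,0)
Op 6: place BQ@(2,2)
Op 7: place BR@(0,0)
Per-piece attacks for W:
  WN@(0,3): attacks (2,4) (1,1) (2,2)
  WR@(2,0): attacks (2,1) (2,2) (3,0) (4,0) (1,0) (0,0) [ray(0,1) blocked at (2,2); ray(-1,0) blocked at (0,0)]
W attacks (3,1): no

Answer: no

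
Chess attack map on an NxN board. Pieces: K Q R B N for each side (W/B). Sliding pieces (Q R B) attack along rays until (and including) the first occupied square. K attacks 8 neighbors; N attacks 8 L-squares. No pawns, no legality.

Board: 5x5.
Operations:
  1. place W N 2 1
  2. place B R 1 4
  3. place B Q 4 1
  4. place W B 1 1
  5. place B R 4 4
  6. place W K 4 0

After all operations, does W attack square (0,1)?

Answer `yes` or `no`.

Op 1: place WN@(2,1)
Op 2: place BR@(1,4)
Op 3: place BQ@(4,1)
Op 4: place WB@(1,1)
Op 5: place BR@(4,4)
Op 6: place WK@(4,0)
Per-piece attacks for W:
  WB@(1,1): attacks (2,2) (3,3) (4,4) (2,0) (0,2) (0,0) [ray(1,1) blocked at (4,4)]
  WN@(2,1): attacks (3,3) (4,2) (1,3) (0,2) (4,0) (0,0)
  WK@(4,0): attacks (4,1) (3,0) (3,1)
W attacks (0,1): no

Answer: no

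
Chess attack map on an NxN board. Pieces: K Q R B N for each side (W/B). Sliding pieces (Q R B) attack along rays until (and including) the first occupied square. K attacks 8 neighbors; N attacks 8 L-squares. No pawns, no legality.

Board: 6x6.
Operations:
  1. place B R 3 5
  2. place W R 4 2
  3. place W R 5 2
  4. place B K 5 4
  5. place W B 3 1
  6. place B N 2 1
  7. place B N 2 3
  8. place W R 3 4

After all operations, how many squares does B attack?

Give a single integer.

Answer: 19

Derivation:
Op 1: place BR@(3,5)
Op 2: place WR@(4,2)
Op 3: place WR@(5,2)
Op 4: place BK@(5,4)
Op 5: place WB@(3,1)
Op 6: place BN@(2,1)
Op 7: place BN@(2,3)
Op 8: place WR@(3,4)
Per-piece attacks for B:
  BN@(2,1): attacks (3,3) (4,2) (1,3) (0,2) (4,0) (0,0)
  BN@(2,3): attacks (3,5) (4,4) (1,5) (0,4) (3,1) (4,2) (1,1) (0,2)
  BR@(3,5): attacks (3,4) (4,5) (5,5) (2,5) (1,5) (0,5) [ray(0,-1) blocked at (3,4)]
  BK@(5,4): attacks (5,5) (5,3) (4,4) (4,5) (4,3)
Union (19 distinct): (0,0) (0,2) (0,4) (0,5) (1,1) (1,3) (1,5) (2,5) (3,1) (3,3) (3,4) (3,5) (4,0) (4,2) (4,3) (4,4) (4,5) (5,3) (5,5)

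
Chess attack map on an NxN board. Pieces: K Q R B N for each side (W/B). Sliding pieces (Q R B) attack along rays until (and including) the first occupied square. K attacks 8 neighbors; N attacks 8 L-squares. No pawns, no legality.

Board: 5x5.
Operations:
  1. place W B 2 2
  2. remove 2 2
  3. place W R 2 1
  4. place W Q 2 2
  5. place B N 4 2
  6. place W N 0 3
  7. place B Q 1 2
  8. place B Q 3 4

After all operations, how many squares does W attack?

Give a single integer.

Op 1: place WB@(2,2)
Op 2: remove (2,2)
Op 3: place WR@(2,1)
Op 4: place WQ@(2,2)
Op 5: place BN@(4,2)
Op 6: place WN@(0,3)
Op 7: place BQ@(1,2)
Op 8: place BQ@(3,4)
Per-piece attacks for W:
  WN@(0,3): attacks (2,4) (1,1) (2,2)
  WR@(2,1): attacks (2,2) (2,0) (3,1) (4,1) (1,1) (0,1) [ray(0,1) blocked at (2,2)]
  WQ@(2,2): attacks (2,3) (2,4) (2,1) (3,2) (4,2) (1,2) (3,3) (4,4) (3,1) (4,0) (1,3) (0,4) (1,1) (0,0) [ray(0,-1) blocked at (2,1); ray(1,0) blocked at (4,2); ray(-1,0) blocked at (1,2)]
Union (18 distinct): (0,0) (0,1) (0,4) (1,1) (1,2) (1,3) (2,0) (2,1) (2,2) (2,3) (2,4) (3,1) (3,2) (3,3) (4,0) (4,1) (4,2) (4,4)

Answer: 18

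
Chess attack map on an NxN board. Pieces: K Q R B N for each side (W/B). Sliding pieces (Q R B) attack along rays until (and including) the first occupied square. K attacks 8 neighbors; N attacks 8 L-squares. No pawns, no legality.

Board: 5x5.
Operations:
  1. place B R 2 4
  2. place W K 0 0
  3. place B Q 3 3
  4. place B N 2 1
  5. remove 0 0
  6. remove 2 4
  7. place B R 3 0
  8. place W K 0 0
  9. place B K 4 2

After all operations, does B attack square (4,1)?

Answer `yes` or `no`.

Answer: yes

Derivation:
Op 1: place BR@(2,4)
Op 2: place WK@(0,0)
Op 3: place BQ@(3,3)
Op 4: place BN@(2,1)
Op 5: remove (0,0)
Op 6: remove (2,4)
Op 7: place BR@(3,0)
Op 8: place WK@(0,0)
Op 9: place BK@(4,2)
Per-piece attacks for B:
  BN@(2,1): attacks (3,3) (4,2) (1,3) (0,2) (4,0) (0,0)
  BR@(3,0): attacks (3,1) (3,2) (3,3) (4,0) (2,0) (1,0) (0,0) [ray(0,1) blocked at (3,3); ray(-1,0) blocked at (0,0)]
  BQ@(3,3): attacks (3,4) (3,2) (3,1) (3,0) (4,3) (2,3) (1,3) (0,3) (4,4) (4,2) (2,4) (2,2) (1,1) (0,0) [ray(0,-1) blocked at (3,0); ray(1,-1) blocked at (4,2); ray(-1,-1) blocked at (0,0)]
  BK@(4,2): attacks (4,3) (4,1) (3,2) (3,3) (3,1)
B attacks (4,1): yes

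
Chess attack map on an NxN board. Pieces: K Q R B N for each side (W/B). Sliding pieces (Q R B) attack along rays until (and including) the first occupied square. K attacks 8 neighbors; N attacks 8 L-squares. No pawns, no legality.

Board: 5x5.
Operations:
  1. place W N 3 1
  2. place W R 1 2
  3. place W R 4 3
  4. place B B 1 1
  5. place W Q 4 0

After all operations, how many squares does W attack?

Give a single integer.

Op 1: place WN@(3,1)
Op 2: place WR@(1,2)
Op 3: place WR@(4,3)
Op 4: place BB@(1,1)
Op 5: place WQ@(4,0)
Per-piece attacks for W:
  WR@(1,2): attacks (1,3) (1,4) (1,1) (2,2) (3,2) (4,2) (0,2) [ray(0,-1) blocked at (1,1)]
  WN@(3,1): attacks (4,3) (2,3) (1,2) (1,0)
  WQ@(4,0): attacks (4,1) (4,2) (4,3) (3,0) (2,0) (1,0) (0,0) (3,1) [ray(0,1) blocked at (4,3); ray(-1,1) blocked at (3,1)]
  WR@(4,3): attacks (4,4) (4,2) (4,1) (4,0) (3,3) (2,3) (1,3) (0,3) [ray(0,-1) blocked at (4,0)]
Union (20 distinct): (0,0) (0,2) (0,3) (1,0) (1,1) (1,2) (1,3) (1,4) (2,0) (2,2) (2,3) (3,0) (3,1) (3,2) (3,3) (4,0) (4,1) (4,2) (4,3) (4,4)

Answer: 20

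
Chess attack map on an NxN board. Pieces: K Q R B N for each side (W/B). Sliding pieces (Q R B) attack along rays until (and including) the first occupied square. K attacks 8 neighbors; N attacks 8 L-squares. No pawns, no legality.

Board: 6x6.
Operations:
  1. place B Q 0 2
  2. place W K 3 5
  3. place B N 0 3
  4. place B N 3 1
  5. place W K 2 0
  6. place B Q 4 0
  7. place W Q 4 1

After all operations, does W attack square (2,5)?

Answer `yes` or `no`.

Op 1: place BQ@(0,2)
Op 2: place WK@(3,5)
Op 3: place BN@(0,3)
Op 4: place BN@(3,1)
Op 5: place WK@(2,0)
Op 6: place BQ@(4,0)
Op 7: place WQ@(4,1)
Per-piece attacks for W:
  WK@(2,0): attacks (2,1) (3,0) (1,0) (3,1) (1,1)
  WK@(3,5): attacks (3,4) (4,5) (2,5) (4,4) (2,4)
  WQ@(4,1): attacks (4,2) (4,3) (4,4) (4,5) (4,0) (5,1) (3,1) (5,2) (5,0) (3,2) (2,3) (1,4) (0,5) (3,0) [ray(0,-1) blocked at (4,0); ray(-1,0) blocked at (3,1)]
W attacks (2,5): yes

Answer: yes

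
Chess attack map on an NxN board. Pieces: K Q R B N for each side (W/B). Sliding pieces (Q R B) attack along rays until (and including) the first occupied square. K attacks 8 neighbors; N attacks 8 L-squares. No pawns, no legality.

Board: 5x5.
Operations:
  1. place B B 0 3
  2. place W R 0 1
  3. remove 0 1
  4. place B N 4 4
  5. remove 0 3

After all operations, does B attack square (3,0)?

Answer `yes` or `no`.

Answer: no

Derivation:
Op 1: place BB@(0,3)
Op 2: place WR@(0,1)
Op 3: remove (0,1)
Op 4: place BN@(4,4)
Op 5: remove (0,3)
Per-piece attacks for B:
  BN@(4,4): attacks (3,2) (2,3)
B attacks (3,0): no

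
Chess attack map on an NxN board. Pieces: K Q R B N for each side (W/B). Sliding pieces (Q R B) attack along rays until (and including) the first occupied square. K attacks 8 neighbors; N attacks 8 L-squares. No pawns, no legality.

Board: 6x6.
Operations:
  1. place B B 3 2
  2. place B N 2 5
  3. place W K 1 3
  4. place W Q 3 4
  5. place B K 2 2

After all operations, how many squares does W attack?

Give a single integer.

Answer: 18

Derivation:
Op 1: place BB@(3,2)
Op 2: place BN@(2,5)
Op 3: place WK@(1,3)
Op 4: place WQ@(3,4)
Op 5: place BK@(2,2)
Per-piece attacks for W:
  WK@(1,3): attacks (1,4) (1,2) (2,3) (0,3) (2,4) (2,2) (0,4) (0,2)
  WQ@(3,4): attacks (3,5) (3,3) (3,2) (4,4) (5,4) (2,4) (1,4) (0,4) (4,5) (4,3) (5,2) (2,5) (2,3) (1,2) (0,1) [ray(0,-1) blocked at (3,2); ray(-1,1) blocked at (2,5)]
Union (18 distinct): (0,1) (0,2) (0,3) (0,4) (1,2) (1,4) (2,2) (2,3) (2,4) (2,5) (3,2) (3,3) (3,5) (4,3) (4,4) (4,5) (5,2) (5,4)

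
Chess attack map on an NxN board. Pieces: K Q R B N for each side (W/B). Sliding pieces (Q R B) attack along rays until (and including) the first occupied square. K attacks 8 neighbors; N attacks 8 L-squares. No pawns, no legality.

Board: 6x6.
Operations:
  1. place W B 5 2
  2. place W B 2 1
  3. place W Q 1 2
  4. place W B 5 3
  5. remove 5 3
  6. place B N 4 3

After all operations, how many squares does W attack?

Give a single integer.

Op 1: place WB@(5,2)
Op 2: place WB@(2,1)
Op 3: place WQ@(1,2)
Op 4: place WB@(5,3)
Op 5: remove (5,3)
Op 6: place BN@(4,3)
Per-piece attacks for W:
  WQ@(1,2): attacks (1,3) (1,4) (1,5) (1,1) (1,0) (2,2) (3,2) (4,2) (5,2) (0,2) (2,3) (3,4) (4,5) (2,1) (0,3) (0,1) [ray(1,0) blocked at (5,2); ray(1,-1) blocked at (2,1)]
  WB@(2,1): attacks (3,2) (4,3) (3,0) (1,2) (1,0) [ray(1,1) blocked at (4,3); ray(-1,1) blocked at (1,2)]
  WB@(5,2): attacks (4,3) (4,1) (3,0) [ray(-1,1) blocked at (4,3)]
Union (20 distinct): (0,1) (0,2) (0,3) (1,0) (1,1) (1,2) (1,3) (1,4) (1,5) (2,1) (2,2) (2,3) (3,0) (3,2) (3,4) (4,1) (4,2) (4,3) (4,5) (5,2)

Answer: 20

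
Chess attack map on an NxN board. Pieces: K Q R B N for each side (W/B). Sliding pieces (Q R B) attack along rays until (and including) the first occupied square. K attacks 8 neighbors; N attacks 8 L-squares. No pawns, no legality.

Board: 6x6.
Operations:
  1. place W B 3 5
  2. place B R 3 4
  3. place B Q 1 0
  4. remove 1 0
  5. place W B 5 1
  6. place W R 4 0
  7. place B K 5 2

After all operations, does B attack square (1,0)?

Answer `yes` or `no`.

Op 1: place WB@(3,5)
Op 2: place BR@(3,4)
Op 3: place BQ@(1,0)
Op 4: remove (1,0)
Op 5: place WB@(5,1)
Op 6: place WR@(4,0)
Op 7: place BK@(5,2)
Per-piece attacks for B:
  BR@(3,4): attacks (3,5) (3,3) (3,2) (3,1) (3,0) (4,4) (5,4) (2,4) (1,4) (0,4) [ray(0,1) blocked at (3,5)]
  BK@(5,2): attacks (5,3) (5,1) (4,2) (4,3) (4,1)
B attacks (1,0): no

Answer: no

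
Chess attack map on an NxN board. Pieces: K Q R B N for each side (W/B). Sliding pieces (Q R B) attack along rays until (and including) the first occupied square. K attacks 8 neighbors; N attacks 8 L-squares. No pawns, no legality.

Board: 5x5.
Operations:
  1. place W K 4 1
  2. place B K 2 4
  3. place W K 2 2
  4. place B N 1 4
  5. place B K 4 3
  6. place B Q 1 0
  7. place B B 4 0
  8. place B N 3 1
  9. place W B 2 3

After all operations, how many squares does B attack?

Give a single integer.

Op 1: place WK@(4,1)
Op 2: place BK@(2,4)
Op 3: place WK@(2,2)
Op 4: place BN@(1,4)
Op 5: place BK@(4,3)
Op 6: place BQ@(1,0)
Op 7: place BB@(4,0)
Op 8: place BN@(3,1)
Op 9: place WB@(2,3)
Per-piece attacks for B:
  BQ@(1,0): attacks (1,1) (1,2) (1,3) (1,4) (2,0) (3,0) (4,0) (0,0) (2,1) (3,2) (4,3) (0,1) [ray(0,1) blocked at (1,4); ray(1,0) blocked at (4,0); ray(1,1) blocked at (4,3)]
  BN@(1,4): attacks (2,2) (3,3) (0,2)
  BK@(2,4): attacks (2,3) (3,4) (1,4) (3,3) (1,3)
  BN@(3,1): attacks (4,3) (2,3) (1,2) (1,0)
  BB@(4,0): attacks (3,1) [ray(-1,1) blocked at (3,1)]
  BK@(4,3): attacks (4,4) (4,2) (3,3) (3,4) (3,2)
Union (21 distinct): (0,0) (0,1) (0,2) (1,0) (1,1) (1,2) (1,3) (1,4) (2,0) (2,1) (2,2) (2,3) (3,0) (3,1) (3,2) (3,3) (3,4) (4,0) (4,2) (4,3) (4,4)

Answer: 21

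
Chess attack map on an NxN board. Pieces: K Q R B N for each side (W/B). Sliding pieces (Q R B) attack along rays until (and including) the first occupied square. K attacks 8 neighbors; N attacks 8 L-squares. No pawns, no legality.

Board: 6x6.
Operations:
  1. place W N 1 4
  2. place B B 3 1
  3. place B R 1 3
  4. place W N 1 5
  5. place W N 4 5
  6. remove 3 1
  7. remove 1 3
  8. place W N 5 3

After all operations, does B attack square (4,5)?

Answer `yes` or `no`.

Answer: no

Derivation:
Op 1: place WN@(1,4)
Op 2: place BB@(3,1)
Op 3: place BR@(1,3)
Op 4: place WN@(1,5)
Op 5: place WN@(4,5)
Op 6: remove (3,1)
Op 7: remove (1,3)
Op 8: place WN@(5,3)
Per-piece attacks for B:
B attacks (4,5): no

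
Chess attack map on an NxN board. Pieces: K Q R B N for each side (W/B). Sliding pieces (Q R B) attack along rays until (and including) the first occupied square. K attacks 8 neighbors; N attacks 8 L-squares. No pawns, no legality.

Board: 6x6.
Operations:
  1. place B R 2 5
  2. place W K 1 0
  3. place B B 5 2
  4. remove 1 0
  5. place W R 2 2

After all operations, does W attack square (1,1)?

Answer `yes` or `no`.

Op 1: place BR@(2,5)
Op 2: place WK@(1,0)
Op 3: place BB@(5,2)
Op 4: remove (1,0)
Op 5: place WR@(2,2)
Per-piece attacks for W:
  WR@(2,2): attacks (2,3) (2,4) (2,5) (2,1) (2,0) (3,2) (4,2) (5,2) (1,2) (0,2) [ray(0,1) blocked at (2,5); ray(1,0) blocked at (5,2)]
W attacks (1,1): no

Answer: no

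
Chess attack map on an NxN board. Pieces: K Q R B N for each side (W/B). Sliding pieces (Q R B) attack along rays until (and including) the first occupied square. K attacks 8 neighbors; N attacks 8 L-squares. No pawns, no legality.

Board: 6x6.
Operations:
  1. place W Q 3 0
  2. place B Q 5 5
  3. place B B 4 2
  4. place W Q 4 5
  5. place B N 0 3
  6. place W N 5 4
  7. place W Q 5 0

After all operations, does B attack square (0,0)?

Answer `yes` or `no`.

Answer: yes

Derivation:
Op 1: place WQ@(3,0)
Op 2: place BQ@(5,5)
Op 3: place BB@(4,2)
Op 4: place WQ@(4,5)
Op 5: place BN@(0,3)
Op 6: place WN@(5,4)
Op 7: place WQ@(5,0)
Per-piece attacks for B:
  BN@(0,3): attacks (1,5) (2,4) (1,1) (2,2)
  BB@(4,2): attacks (5,3) (5,1) (3,3) (2,4) (1,5) (3,1) (2,0)
  BQ@(5,5): attacks (5,4) (4,5) (4,4) (3,3) (2,2) (1,1) (0,0) [ray(0,-1) blocked at (5,4); ray(-1,0) blocked at (4,5)]
B attacks (0,0): yes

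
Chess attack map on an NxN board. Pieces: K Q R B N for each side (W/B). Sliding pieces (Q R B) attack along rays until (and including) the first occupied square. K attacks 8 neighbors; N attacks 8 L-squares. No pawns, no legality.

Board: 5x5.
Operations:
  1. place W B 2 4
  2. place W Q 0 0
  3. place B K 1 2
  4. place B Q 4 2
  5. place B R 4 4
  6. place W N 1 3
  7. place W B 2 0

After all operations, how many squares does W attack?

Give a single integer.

Op 1: place WB@(2,4)
Op 2: place WQ@(0,0)
Op 3: place BK@(1,2)
Op 4: place BQ@(4,2)
Op 5: place BR@(4,4)
Op 6: place WN@(1,3)
Op 7: place WB@(2,0)
Per-piece attacks for W:
  WQ@(0,0): attacks (0,1) (0,2) (0,3) (0,4) (1,0) (2,0) (1,1) (2,2) (3,3) (4,4) [ray(1,0) blocked at (2,0); ray(1,1) blocked at (4,4)]
  WN@(1,3): attacks (3,4) (2,1) (3,2) (0,1)
  WB@(2,0): attacks (3,1) (4,2) (1,1) (0,2) [ray(1,1) blocked at (4,2)]
  WB@(2,4): attacks (3,3) (4,2) (1,3) [ray(1,-1) blocked at (4,2); ray(-1,-1) blocked at (1,3)]
Union (16 distinct): (0,1) (0,2) (0,3) (0,4) (1,0) (1,1) (1,3) (2,0) (2,1) (2,2) (3,1) (3,2) (3,3) (3,4) (4,2) (4,4)

Answer: 16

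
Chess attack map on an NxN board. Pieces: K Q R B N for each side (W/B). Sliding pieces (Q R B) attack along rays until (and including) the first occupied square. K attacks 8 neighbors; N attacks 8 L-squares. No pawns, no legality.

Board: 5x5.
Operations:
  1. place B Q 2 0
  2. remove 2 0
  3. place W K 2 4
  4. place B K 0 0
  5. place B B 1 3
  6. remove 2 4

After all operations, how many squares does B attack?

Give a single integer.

Answer: 9

Derivation:
Op 1: place BQ@(2,0)
Op 2: remove (2,0)
Op 3: place WK@(2,4)
Op 4: place BK@(0,0)
Op 5: place BB@(1,3)
Op 6: remove (2,4)
Per-piece attacks for B:
  BK@(0,0): attacks (0,1) (1,0) (1,1)
  BB@(1,3): attacks (2,4) (2,2) (3,1) (4,0) (0,4) (0,2)
Union (9 distinct): (0,1) (0,2) (0,4) (1,0) (1,1) (2,2) (2,4) (3,1) (4,0)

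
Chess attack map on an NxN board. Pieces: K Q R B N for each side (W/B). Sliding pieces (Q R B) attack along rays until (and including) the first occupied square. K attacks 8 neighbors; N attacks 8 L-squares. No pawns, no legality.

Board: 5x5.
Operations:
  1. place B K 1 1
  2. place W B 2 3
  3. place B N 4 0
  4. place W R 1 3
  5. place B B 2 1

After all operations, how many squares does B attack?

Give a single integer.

Answer: 12

Derivation:
Op 1: place BK@(1,1)
Op 2: place WB@(2,3)
Op 3: place BN@(4,0)
Op 4: place WR@(1,3)
Op 5: place BB@(2,1)
Per-piece attacks for B:
  BK@(1,1): attacks (1,2) (1,0) (2,1) (0,1) (2,2) (2,0) (0,2) (0,0)
  BB@(2,1): attacks (3,2) (4,3) (3,0) (1,2) (0,3) (1,0)
  BN@(4,0): attacks (3,2) (2,1)
Union (12 distinct): (0,0) (0,1) (0,2) (0,3) (1,0) (1,2) (2,0) (2,1) (2,2) (3,0) (3,2) (4,3)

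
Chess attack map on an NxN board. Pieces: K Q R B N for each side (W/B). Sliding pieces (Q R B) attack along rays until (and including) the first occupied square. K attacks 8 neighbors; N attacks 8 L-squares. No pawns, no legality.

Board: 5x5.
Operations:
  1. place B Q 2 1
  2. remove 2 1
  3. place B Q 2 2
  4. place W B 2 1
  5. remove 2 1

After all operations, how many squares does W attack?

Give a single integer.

Op 1: place BQ@(2,1)
Op 2: remove (2,1)
Op 3: place BQ@(2,2)
Op 4: place WB@(2,1)
Op 5: remove (2,1)
Per-piece attacks for W:
Union (0 distinct): (none)

Answer: 0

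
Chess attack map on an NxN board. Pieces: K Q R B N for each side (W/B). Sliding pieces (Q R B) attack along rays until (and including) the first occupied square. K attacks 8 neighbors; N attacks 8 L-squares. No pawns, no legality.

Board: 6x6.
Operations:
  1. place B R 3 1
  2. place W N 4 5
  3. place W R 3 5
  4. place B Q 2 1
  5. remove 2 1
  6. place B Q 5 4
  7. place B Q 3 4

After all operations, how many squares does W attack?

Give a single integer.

Answer: 8

Derivation:
Op 1: place BR@(3,1)
Op 2: place WN@(4,5)
Op 3: place WR@(3,5)
Op 4: place BQ@(2,1)
Op 5: remove (2,1)
Op 6: place BQ@(5,4)
Op 7: place BQ@(3,4)
Per-piece attacks for W:
  WR@(3,5): attacks (3,4) (4,5) (2,5) (1,5) (0,5) [ray(0,-1) blocked at (3,4); ray(1,0) blocked at (4,5)]
  WN@(4,5): attacks (5,3) (3,3) (2,4)
Union (8 distinct): (0,5) (1,5) (2,4) (2,5) (3,3) (3,4) (4,5) (5,3)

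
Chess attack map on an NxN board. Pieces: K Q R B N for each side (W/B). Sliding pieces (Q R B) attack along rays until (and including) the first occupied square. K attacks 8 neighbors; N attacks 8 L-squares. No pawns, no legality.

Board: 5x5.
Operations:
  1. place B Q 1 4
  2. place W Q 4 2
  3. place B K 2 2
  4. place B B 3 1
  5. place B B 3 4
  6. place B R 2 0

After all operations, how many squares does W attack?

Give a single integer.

Op 1: place BQ@(1,4)
Op 2: place WQ@(4,2)
Op 3: place BK@(2,2)
Op 4: place BB@(3,1)
Op 5: place BB@(3,4)
Op 6: place BR@(2,0)
Per-piece attacks for W:
  WQ@(4,2): attacks (4,3) (4,4) (4,1) (4,0) (3,2) (2,2) (3,3) (2,4) (3,1) [ray(-1,0) blocked at (2,2); ray(-1,-1) blocked at (3,1)]
Union (9 distinct): (2,2) (2,4) (3,1) (3,2) (3,3) (4,0) (4,1) (4,3) (4,4)

Answer: 9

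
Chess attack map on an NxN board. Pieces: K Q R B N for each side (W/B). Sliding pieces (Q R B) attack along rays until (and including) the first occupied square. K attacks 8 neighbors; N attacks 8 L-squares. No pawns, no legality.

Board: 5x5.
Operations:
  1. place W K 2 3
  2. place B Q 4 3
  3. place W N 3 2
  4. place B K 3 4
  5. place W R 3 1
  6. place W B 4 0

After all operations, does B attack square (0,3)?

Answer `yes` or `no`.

Op 1: place WK@(2,3)
Op 2: place BQ@(4,3)
Op 3: place WN@(3,2)
Op 4: place BK@(3,4)
Op 5: place WR@(3,1)
Op 6: place WB@(4,0)
Per-piece attacks for B:
  BK@(3,4): attacks (3,3) (4,4) (2,4) (4,3) (2,3)
  BQ@(4,3): attacks (4,4) (4,2) (4,1) (4,0) (3,3) (2,3) (3,4) (3,2) [ray(0,-1) blocked at (4,0); ray(-1,0) blocked at (2,3); ray(-1,1) blocked at (3,4); ray(-1,-1) blocked at (3,2)]
B attacks (0,3): no

Answer: no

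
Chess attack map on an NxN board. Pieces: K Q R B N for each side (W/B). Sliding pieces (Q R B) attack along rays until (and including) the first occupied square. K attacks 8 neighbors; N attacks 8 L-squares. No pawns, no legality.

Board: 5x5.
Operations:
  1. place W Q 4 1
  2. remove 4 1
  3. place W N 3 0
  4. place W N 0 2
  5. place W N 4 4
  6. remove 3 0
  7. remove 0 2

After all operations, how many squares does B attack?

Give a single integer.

Answer: 0

Derivation:
Op 1: place WQ@(4,1)
Op 2: remove (4,1)
Op 3: place WN@(3,0)
Op 4: place WN@(0,2)
Op 5: place WN@(4,4)
Op 6: remove (3,0)
Op 7: remove (0,2)
Per-piece attacks for B:
Union (0 distinct): (none)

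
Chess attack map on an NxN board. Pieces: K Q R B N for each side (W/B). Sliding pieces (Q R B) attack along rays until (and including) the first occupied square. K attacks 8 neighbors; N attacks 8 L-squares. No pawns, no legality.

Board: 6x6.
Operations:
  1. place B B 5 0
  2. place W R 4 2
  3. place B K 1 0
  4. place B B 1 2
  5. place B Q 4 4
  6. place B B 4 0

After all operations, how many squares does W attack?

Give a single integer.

Op 1: place BB@(5,0)
Op 2: place WR@(4,2)
Op 3: place BK@(1,0)
Op 4: place BB@(1,2)
Op 5: place BQ@(4,4)
Op 6: place BB@(4,0)
Per-piece attacks for W:
  WR@(4,2): attacks (4,3) (4,4) (4,1) (4,0) (5,2) (3,2) (2,2) (1,2) [ray(0,1) blocked at (4,4); ray(0,-1) blocked at (4,0); ray(-1,0) blocked at (1,2)]
Union (8 distinct): (1,2) (2,2) (3,2) (4,0) (4,1) (4,3) (4,4) (5,2)

Answer: 8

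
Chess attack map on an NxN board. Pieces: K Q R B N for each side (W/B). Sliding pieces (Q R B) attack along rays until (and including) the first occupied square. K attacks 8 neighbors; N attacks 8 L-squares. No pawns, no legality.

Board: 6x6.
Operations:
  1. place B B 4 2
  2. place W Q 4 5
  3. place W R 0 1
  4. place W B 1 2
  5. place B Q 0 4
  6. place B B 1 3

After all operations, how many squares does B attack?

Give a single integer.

Op 1: place BB@(4,2)
Op 2: place WQ@(4,5)
Op 3: place WR@(0,1)
Op 4: place WB@(1,2)
Op 5: place BQ@(0,4)
Op 6: place BB@(1,3)
Per-piece attacks for B:
  BQ@(0,4): attacks (0,5) (0,3) (0,2) (0,1) (1,4) (2,4) (3,4) (4,4) (5,4) (1,5) (1,3) [ray(0,-1) blocked at (0,1); ray(1,-1) blocked at (1,3)]
  BB@(1,3): attacks (2,4) (3,5) (2,2) (3,1) (4,0) (0,4) (0,2) [ray(-1,1) blocked at (0,4)]
  BB@(4,2): attacks (5,3) (5,1) (3,3) (2,4) (1,5) (3,1) (2,0)
Union (20 distinct): (0,1) (0,2) (0,3) (0,4) (0,5) (1,3) (1,4) (1,5) (2,0) (2,2) (2,4) (3,1) (3,3) (3,4) (3,5) (4,0) (4,4) (5,1) (5,3) (5,4)

Answer: 20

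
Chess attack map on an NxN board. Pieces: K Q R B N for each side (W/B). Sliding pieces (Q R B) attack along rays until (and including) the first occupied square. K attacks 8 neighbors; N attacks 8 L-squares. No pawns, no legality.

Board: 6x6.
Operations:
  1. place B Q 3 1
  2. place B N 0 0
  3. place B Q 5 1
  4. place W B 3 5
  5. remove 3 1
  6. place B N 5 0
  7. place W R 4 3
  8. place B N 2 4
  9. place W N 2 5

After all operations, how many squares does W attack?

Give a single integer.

Answer: 12

Derivation:
Op 1: place BQ@(3,1)
Op 2: place BN@(0,0)
Op 3: place BQ@(5,1)
Op 4: place WB@(3,5)
Op 5: remove (3,1)
Op 6: place BN@(5,0)
Op 7: place WR@(4,3)
Op 8: place BN@(2,4)
Op 9: place WN@(2,5)
Per-piece attacks for W:
  WN@(2,5): attacks (3,3) (4,4) (1,3) (0,4)
  WB@(3,5): attacks (4,4) (5,3) (2,4) [ray(-1,-1) blocked at (2,4)]
  WR@(4,3): attacks (4,4) (4,5) (4,2) (4,1) (4,0) (5,3) (3,3) (2,3) (1,3) (0,3)
Union (12 distinct): (0,3) (0,4) (1,3) (2,3) (2,4) (3,3) (4,0) (4,1) (4,2) (4,4) (4,5) (5,3)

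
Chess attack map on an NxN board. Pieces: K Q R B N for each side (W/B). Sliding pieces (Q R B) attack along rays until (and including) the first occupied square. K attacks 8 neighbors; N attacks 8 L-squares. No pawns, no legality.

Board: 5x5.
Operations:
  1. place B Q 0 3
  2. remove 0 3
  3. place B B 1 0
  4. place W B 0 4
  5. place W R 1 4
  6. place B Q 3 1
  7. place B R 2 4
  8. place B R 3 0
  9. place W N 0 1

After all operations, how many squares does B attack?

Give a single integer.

Op 1: place BQ@(0,3)
Op 2: remove (0,3)
Op 3: place BB@(1,0)
Op 4: place WB@(0,4)
Op 5: place WR@(1,4)
Op 6: place BQ@(3,1)
Op 7: place BR@(2,4)
Op 8: place BR@(3,0)
Op 9: place WN@(0,1)
Per-piece attacks for B:
  BB@(1,0): attacks (2,1) (3,2) (4,3) (0,1) [ray(-1,1) blocked at (0,1)]
  BR@(2,4): attacks (2,3) (2,2) (2,1) (2,0) (3,4) (4,4) (1,4) [ray(-1,0) blocked at (1,4)]
  BR@(3,0): attacks (3,1) (4,0) (2,0) (1,0) [ray(0,1) blocked at (3,1); ray(-1,0) blocked at (1,0)]
  BQ@(3,1): attacks (3,2) (3,3) (3,4) (3,0) (4,1) (2,1) (1,1) (0,1) (4,2) (4,0) (2,2) (1,3) (0,4) (2,0) [ray(0,-1) blocked at (3,0); ray(-1,0) blocked at (0,1); ray(-1,1) blocked at (0,4)]
Union (20 distinct): (0,1) (0,4) (1,0) (1,1) (1,3) (1,4) (2,0) (2,1) (2,2) (2,3) (3,0) (3,1) (3,2) (3,3) (3,4) (4,0) (4,1) (4,2) (4,3) (4,4)

Answer: 20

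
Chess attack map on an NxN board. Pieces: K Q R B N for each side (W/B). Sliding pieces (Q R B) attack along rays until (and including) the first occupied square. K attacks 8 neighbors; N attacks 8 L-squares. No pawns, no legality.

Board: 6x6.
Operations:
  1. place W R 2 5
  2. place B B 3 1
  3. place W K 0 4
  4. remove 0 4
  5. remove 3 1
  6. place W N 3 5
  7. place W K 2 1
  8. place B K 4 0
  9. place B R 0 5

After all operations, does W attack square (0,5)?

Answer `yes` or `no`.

Op 1: place WR@(2,5)
Op 2: place BB@(3,1)
Op 3: place WK@(0,4)
Op 4: remove (0,4)
Op 5: remove (3,1)
Op 6: place WN@(3,5)
Op 7: place WK@(2,1)
Op 8: place BK@(4,0)
Op 9: place BR@(0,5)
Per-piece attacks for W:
  WK@(2,1): attacks (2,2) (2,0) (3,1) (1,1) (3,2) (3,0) (1,2) (1,0)
  WR@(2,5): attacks (2,4) (2,3) (2,2) (2,1) (3,5) (1,5) (0,5) [ray(0,-1) blocked at (2,1); ray(1,0) blocked at (3,5); ray(-1,0) blocked at (0,5)]
  WN@(3,5): attacks (4,3) (5,4) (2,3) (1,4)
W attacks (0,5): yes

Answer: yes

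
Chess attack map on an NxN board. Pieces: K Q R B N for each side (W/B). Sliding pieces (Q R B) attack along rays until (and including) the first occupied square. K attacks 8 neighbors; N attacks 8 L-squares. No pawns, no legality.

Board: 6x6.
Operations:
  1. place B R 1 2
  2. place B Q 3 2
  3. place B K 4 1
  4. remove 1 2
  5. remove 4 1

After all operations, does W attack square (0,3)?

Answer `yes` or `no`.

Answer: no

Derivation:
Op 1: place BR@(1,2)
Op 2: place BQ@(3,2)
Op 3: place BK@(4,1)
Op 4: remove (1,2)
Op 5: remove (4,1)
Per-piece attacks for W:
W attacks (0,3): no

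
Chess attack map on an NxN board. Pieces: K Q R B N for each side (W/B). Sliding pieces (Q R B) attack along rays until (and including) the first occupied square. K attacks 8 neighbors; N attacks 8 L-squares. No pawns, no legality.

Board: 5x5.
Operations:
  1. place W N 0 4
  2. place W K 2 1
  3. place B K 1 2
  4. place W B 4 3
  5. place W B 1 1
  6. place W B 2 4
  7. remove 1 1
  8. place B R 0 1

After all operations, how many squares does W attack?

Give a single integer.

Answer: 15

Derivation:
Op 1: place WN@(0,4)
Op 2: place WK@(2,1)
Op 3: place BK@(1,2)
Op 4: place WB@(4,3)
Op 5: place WB@(1,1)
Op 6: place WB@(2,4)
Op 7: remove (1,1)
Op 8: place BR@(0,1)
Per-piece attacks for W:
  WN@(0,4): attacks (1,2) (2,3)
  WK@(2,1): attacks (2,2) (2,0) (3,1) (1,1) (3,2) (3,0) (1,2) (1,0)
  WB@(2,4): attacks (3,3) (4,2) (1,3) (0,2)
  WB@(4,3): attacks (3,4) (3,2) (2,1) [ray(-1,-1) blocked at (2,1)]
Union (15 distinct): (0,2) (1,0) (1,1) (1,2) (1,3) (2,0) (2,1) (2,2) (2,3) (3,0) (3,1) (3,2) (3,3) (3,4) (4,2)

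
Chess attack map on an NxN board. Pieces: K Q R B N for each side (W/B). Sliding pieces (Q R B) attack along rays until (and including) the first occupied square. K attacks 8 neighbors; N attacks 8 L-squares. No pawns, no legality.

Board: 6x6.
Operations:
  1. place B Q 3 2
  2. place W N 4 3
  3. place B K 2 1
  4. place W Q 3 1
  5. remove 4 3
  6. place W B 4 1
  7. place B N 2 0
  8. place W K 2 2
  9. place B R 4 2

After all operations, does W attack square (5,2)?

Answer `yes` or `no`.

Op 1: place BQ@(3,2)
Op 2: place WN@(4,3)
Op 3: place BK@(2,1)
Op 4: place WQ@(3,1)
Op 5: remove (4,3)
Op 6: place WB@(4,1)
Op 7: place BN@(2,0)
Op 8: place WK@(2,2)
Op 9: place BR@(4,2)
Per-piece attacks for W:
  WK@(2,2): attacks (2,3) (2,1) (3,2) (1,2) (3,3) (3,1) (1,3) (1,1)
  WQ@(3,1): attacks (3,2) (3,0) (4,1) (2,1) (4,2) (4,0) (2,2) (2,0) [ray(0,1) blocked at (3,2); ray(1,0) blocked at (4,1); ray(-1,0) blocked at (2,1); ray(1,1) blocked at (4,2); ray(-1,1) blocked at (2,2); ray(-1,-1) blocked at (2,0)]
  WB@(4,1): attacks (5,2) (5,0) (3,2) (3,0) [ray(-1,1) blocked at (3,2)]
W attacks (5,2): yes

Answer: yes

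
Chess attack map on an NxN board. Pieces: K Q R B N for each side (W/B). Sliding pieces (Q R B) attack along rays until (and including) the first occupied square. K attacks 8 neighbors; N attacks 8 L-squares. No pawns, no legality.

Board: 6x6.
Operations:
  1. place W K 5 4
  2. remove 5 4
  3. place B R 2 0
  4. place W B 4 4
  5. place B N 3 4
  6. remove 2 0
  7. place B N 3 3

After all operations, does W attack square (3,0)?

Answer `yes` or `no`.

Answer: no

Derivation:
Op 1: place WK@(5,4)
Op 2: remove (5,4)
Op 3: place BR@(2,0)
Op 4: place WB@(4,4)
Op 5: place BN@(3,4)
Op 6: remove (2,0)
Op 7: place BN@(3,3)
Per-piece attacks for W:
  WB@(4,4): attacks (5,5) (5,3) (3,5) (3,3) [ray(-1,-1) blocked at (3,3)]
W attacks (3,0): no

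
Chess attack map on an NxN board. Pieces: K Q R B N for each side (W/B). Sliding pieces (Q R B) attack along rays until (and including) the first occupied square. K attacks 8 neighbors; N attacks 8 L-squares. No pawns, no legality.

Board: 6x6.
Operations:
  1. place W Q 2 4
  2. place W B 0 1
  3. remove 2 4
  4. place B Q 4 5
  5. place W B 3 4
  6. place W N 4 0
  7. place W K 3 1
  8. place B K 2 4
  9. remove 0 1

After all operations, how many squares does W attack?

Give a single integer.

Op 1: place WQ@(2,4)
Op 2: place WB@(0,1)
Op 3: remove (2,4)
Op 4: place BQ@(4,5)
Op 5: place WB@(3,4)
Op 6: place WN@(4,0)
Op 7: place WK@(3,1)
Op 8: place BK@(2,4)
Op 9: remove (0,1)
Per-piece attacks for W:
  WK@(3,1): attacks (3,2) (3,0) (4,1) (2,1) (4,2) (4,0) (2,2) (2,0)
  WB@(3,4): attacks (4,5) (4,3) (5,2) (2,5) (2,3) (1,2) (0,1) [ray(1,1) blocked at (4,5)]
  WN@(4,0): attacks (5,2) (3,2) (2,1)
Union (15 distinct): (0,1) (1,2) (2,0) (2,1) (2,2) (2,3) (2,5) (3,0) (3,2) (4,0) (4,1) (4,2) (4,3) (4,5) (5,2)

Answer: 15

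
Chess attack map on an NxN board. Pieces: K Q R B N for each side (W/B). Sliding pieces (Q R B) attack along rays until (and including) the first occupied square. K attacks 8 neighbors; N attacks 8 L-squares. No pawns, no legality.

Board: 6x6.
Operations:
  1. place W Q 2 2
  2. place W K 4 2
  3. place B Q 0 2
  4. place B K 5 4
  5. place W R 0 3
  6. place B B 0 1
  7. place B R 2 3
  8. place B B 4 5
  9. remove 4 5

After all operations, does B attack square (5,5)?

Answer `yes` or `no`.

Answer: yes

Derivation:
Op 1: place WQ@(2,2)
Op 2: place WK@(4,2)
Op 3: place BQ@(0,2)
Op 4: place BK@(5,4)
Op 5: place WR@(0,3)
Op 6: place BB@(0,1)
Op 7: place BR@(2,3)
Op 8: place BB@(4,5)
Op 9: remove (4,5)
Per-piece attacks for B:
  BB@(0,1): attacks (1,2) (2,3) (1,0) [ray(1,1) blocked at (2,3)]
  BQ@(0,2): attacks (0,3) (0,1) (1,2) (2,2) (1,3) (2,4) (3,5) (1,1) (2,0) [ray(0,1) blocked at (0,3); ray(0,-1) blocked at (0,1); ray(1,0) blocked at (2,2)]
  BR@(2,3): attacks (2,4) (2,5) (2,2) (3,3) (4,3) (5,3) (1,3) (0,3) [ray(0,-1) blocked at (2,2); ray(-1,0) blocked at (0,3)]
  BK@(5,4): attacks (5,5) (5,3) (4,4) (4,5) (4,3)
B attacks (5,5): yes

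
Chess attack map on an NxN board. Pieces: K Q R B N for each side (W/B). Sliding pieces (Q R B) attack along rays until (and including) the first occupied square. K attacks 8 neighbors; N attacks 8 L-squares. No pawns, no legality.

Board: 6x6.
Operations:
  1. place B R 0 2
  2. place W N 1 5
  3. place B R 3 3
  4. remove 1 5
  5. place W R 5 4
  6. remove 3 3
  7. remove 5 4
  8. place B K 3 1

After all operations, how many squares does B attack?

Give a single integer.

Answer: 15

Derivation:
Op 1: place BR@(0,2)
Op 2: place WN@(1,5)
Op 3: place BR@(3,3)
Op 4: remove (1,5)
Op 5: place WR@(5,4)
Op 6: remove (3,3)
Op 7: remove (5,4)
Op 8: place BK@(3,1)
Per-piece attacks for B:
  BR@(0,2): attacks (0,3) (0,4) (0,5) (0,1) (0,0) (1,2) (2,2) (3,2) (4,2) (5,2)
  BK@(3,1): attacks (3,2) (3,0) (4,1) (2,1) (4,2) (4,0) (2,2) (2,0)
Union (15 distinct): (0,0) (0,1) (0,3) (0,4) (0,5) (1,2) (2,0) (2,1) (2,2) (3,0) (3,2) (4,0) (4,1) (4,2) (5,2)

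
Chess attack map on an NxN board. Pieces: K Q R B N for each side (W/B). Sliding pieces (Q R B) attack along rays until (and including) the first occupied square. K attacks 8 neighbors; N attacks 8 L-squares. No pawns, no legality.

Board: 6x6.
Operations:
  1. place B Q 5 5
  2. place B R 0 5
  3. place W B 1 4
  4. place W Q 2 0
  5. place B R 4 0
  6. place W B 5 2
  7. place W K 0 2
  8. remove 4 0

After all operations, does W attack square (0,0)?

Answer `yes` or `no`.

Answer: yes

Derivation:
Op 1: place BQ@(5,5)
Op 2: place BR@(0,5)
Op 3: place WB@(1,4)
Op 4: place WQ@(2,0)
Op 5: place BR@(4,0)
Op 6: place WB@(5,2)
Op 7: place WK@(0,2)
Op 8: remove (4,0)
Per-piece attacks for W:
  WK@(0,2): attacks (0,3) (0,1) (1,2) (1,3) (1,1)
  WB@(1,4): attacks (2,5) (2,3) (3,2) (4,1) (5,0) (0,5) (0,3) [ray(-1,1) blocked at (0,5)]
  WQ@(2,0): attacks (2,1) (2,2) (2,3) (2,4) (2,5) (3,0) (4,0) (5,0) (1,0) (0,0) (3,1) (4,2) (5,3) (1,1) (0,2) [ray(-1,1) blocked at (0,2)]
  WB@(5,2): attacks (4,3) (3,4) (2,5) (4,1) (3,0)
W attacks (0,0): yes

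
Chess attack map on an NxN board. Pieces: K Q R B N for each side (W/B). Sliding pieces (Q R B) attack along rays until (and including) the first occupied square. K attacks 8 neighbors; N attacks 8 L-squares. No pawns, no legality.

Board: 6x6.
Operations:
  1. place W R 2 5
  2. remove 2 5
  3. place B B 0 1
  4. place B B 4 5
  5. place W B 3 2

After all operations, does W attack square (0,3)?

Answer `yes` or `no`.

Answer: no

Derivation:
Op 1: place WR@(2,5)
Op 2: remove (2,5)
Op 3: place BB@(0,1)
Op 4: place BB@(4,5)
Op 5: place WB@(3,2)
Per-piece attacks for W:
  WB@(3,2): attacks (4,3) (5,4) (4,1) (5,0) (2,3) (1,4) (0,5) (2,1) (1,0)
W attacks (0,3): no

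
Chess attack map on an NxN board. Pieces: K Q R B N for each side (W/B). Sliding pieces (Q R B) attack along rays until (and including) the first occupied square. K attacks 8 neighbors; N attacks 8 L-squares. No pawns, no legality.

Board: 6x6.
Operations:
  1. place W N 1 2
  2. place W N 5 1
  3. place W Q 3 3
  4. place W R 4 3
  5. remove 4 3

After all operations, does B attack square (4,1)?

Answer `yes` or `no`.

Op 1: place WN@(1,2)
Op 2: place WN@(5,1)
Op 3: place WQ@(3,3)
Op 4: place WR@(4,3)
Op 5: remove (4,3)
Per-piece attacks for B:
B attacks (4,1): no

Answer: no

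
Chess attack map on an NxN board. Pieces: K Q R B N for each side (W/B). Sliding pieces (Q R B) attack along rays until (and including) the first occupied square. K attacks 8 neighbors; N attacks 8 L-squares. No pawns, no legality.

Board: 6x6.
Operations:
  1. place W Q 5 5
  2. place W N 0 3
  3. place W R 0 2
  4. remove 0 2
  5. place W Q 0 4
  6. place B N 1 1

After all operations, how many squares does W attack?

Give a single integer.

Answer: 21

Derivation:
Op 1: place WQ@(5,5)
Op 2: place WN@(0,3)
Op 3: place WR@(0,2)
Op 4: remove (0,2)
Op 5: place WQ@(0,4)
Op 6: place BN@(1,1)
Per-piece attacks for W:
  WN@(0,3): attacks (1,5) (2,4) (1,1) (2,2)
  WQ@(0,4): attacks (0,5) (0,3) (1,4) (2,4) (3,4) (4,4) (5,4) (1,5) (1,3) (2,2) (3,1) (4,0) [ray(0,-1) blocked at (0,3)]
  WQ@(5,5): attacks (5,4) (5,3) (5,2) (5,1) (5,0) (4,5) (3,5) (2,5) (1,5) (0,5) (4,4) (3,3) (2,2) (1,1) [ray(-1,-1) blocked at (1,1)]
Union (21 distinct): (0,3) (0,5) (1,1) (1,3) (1,4) (1,5) (2,2) (2,4) (2,5) (3,1) (3,3) (3,4) (3,5) (4,0) (4,4) (4,5) (5,0) (5,1) (5,2) (5,3) (5,4)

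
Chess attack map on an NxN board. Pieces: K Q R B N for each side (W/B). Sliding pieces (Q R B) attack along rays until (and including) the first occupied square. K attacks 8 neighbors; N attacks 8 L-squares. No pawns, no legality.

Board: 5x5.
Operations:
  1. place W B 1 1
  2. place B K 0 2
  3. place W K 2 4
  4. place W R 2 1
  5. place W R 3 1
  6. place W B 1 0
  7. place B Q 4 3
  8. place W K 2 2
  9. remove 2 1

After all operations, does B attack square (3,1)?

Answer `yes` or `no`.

Op 1: place WB@(1,1)
Op 2: place BK@(0,2)
Op 3: place WK@(2,4)
Op 4: place WR@(2,1)
Op 5: place WR@(3,1)
Op 6: place WB@(1,0)
Op 7: place BQ@(4,3)
Op 8: place WK@(2,2)
Op 9: remove (2,1)
Per-piece attacks for B:
  BK@(0,2): attacks (0,3) (0,1) (1,2) (1,3) (1,1)
  BQ@(4,3): attacks (4,4) (4,2) (4,1) (4,0) (3,3) (2,3) (1,3) (0,3) (3,4) (3,2) (2,1) (1,0) [ray(-1,-1) blocked at (1,0)]
B attacks (3,1): no

Answer: no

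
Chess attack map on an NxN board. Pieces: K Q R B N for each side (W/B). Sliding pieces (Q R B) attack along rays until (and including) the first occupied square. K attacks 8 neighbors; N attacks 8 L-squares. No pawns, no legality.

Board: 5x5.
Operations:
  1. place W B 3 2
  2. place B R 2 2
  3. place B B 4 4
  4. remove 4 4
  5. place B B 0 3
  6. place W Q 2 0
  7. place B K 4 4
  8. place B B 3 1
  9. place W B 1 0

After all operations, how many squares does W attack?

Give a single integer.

Answer: 14

Derivation:
Op 1: place WB@(3,2)
Op 2: place BR@(2,2)
Op 3: place BB@(4,4)
Op 4: remove (4,4)
Op 5: place BB@(0,3)
Op 6: place WQ@(2,0)
Op 7: place BK@(4,4)
Op 8: place BB@(3,1)
Op 9: place WB@(1,0)
Per-piece attacks for W:
  WB@(1,0): attacks (2,1) (3,2) (0,1) [ray(1,1) blocked at (3,2)]
  WQ@(2,0): attacks (2,1) (2,2) (3,0) (4,0) (1,0) (3,1) (1,1) (0,2) [ray(0,1) blocked at (2,2); ray(-1,0) blocked at (1,0); ray(1,1) blocked at (3,1)]
  WB@(3,2): attacks (4,3) (4,1) (2,3) (1,4) (2,1) (1,0) [ray(-1,-1) blocked at (1,0)]
Union (14 distinct): (0,1) (0,2) (1,0) (1,1) (1,4) (2,1) (2,2) (2,3) (3,0) (3,1) (3,2) (4,0) (4,1) (4,3)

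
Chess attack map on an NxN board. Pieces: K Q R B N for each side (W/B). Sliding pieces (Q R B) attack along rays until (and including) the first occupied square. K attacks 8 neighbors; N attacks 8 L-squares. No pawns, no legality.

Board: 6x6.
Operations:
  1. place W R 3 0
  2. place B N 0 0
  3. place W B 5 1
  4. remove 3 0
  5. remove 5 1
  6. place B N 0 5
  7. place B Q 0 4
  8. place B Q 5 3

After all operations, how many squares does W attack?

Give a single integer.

Answer: 0

Derivation:
Op 1: place WR@(3,0)
Op 2: place BN@(0,0)
Op 3: place WB@(5,1)
Op 4: remove (3,0)
Op 5: remove (5,1)
Op 6: place BN@(0,5)
Op 7: place BQ@(0,4)
Op 8: place BQ@(5,3)
Per-piece attacks for W:
Union (0 distinct): (none)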